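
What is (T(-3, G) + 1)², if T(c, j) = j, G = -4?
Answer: 9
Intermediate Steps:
(T(-3, G) + 1)² = (-4 + 1)² = (-3)² = 9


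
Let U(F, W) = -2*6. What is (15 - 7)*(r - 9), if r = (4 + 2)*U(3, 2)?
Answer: -648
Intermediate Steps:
U(F, W) = -12
r = -72 (r = (4 + 2)*(-12) = 6*(-12) = -72)
(15 - 7)*(r - 9) = (15 - 7)*(-72 - 9) = 8*(-81) = -648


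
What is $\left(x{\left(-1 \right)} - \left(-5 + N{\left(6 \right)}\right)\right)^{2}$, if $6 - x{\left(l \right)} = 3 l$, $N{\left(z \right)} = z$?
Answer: $64$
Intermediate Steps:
$x{\left(l \right)} = 6 - 3 l$
$\left(x{\left(-1 \right)} - \left(-5 + N{\left(6 \right)}\right)\right)^{2} = \left(\left(6 - -3\right) + \left(5 - 6\right)\right)^{2} = \left(\left(6 + 3\right) + \left(5 - 6\right)\right)^{2} = \left(9 - 1\right)^{2} = 8^{2} = 64$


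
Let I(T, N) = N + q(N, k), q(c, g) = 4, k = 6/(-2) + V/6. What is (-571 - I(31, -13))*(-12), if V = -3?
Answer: 6744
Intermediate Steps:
k = -7/2 (k = 6/(-2) - 3/6 = 6*(-1/2) - 3*1/6 = -3 - 1/2 = -7/2 ≈ -3.5000)
I(T, N) = 4 + N (I(T, N) = N + 4 = 4 + N)
(-571 - I(31, -13))*(-12) = (-571 - (4 - 13))*(-12) = (-571 - 1*(-9))*(-12) = (-571 + 9)*(-12) = -562*(-12) = 6744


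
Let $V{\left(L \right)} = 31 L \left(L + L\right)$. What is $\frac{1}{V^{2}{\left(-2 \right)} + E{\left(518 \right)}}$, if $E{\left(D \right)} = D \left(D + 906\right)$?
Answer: $\frac{1}{799136} \approx 1.2514 \cdot 10^{-6}$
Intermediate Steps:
$V{\left(L \right)} = 62 L^{2}$ ($V{\left(L \right)} = 31 L 2 L = 62 L^{2}$)
$E{\left(D \right)} = D \left(906 + D\right)$
$\frac{1}{V^{2}{\left(-2 \right)} + E{\left(518 \right)}} = \frac{1}{\left(62 \left(-2\right)^{2}\right)^{2} + 518 \left(906 + 518\right)} = \frac{1}{\left(62 \cdot 4\right)^{2} + 518 \cdot 1424} = \frac{1}{248^{2} + 737632} = \frac{1}{61504 + 737632} = \frac{1}{799136}$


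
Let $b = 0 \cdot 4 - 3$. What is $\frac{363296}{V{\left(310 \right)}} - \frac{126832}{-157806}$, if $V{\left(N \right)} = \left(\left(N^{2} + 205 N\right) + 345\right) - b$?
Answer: $\frac{19405788728}{6312161097} \approx 3.0743$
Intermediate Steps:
$b = -3$ ($b = 0 - 3 = -3$)
$V{\left(N \right)} = 348 + N^{2} + 205 N$ ($V{\left(N \right)} = \left(\left(N^{2} + 205 N\right) + 345\right) - -3 = \left(345 + N^{2} + 205 N\right) + 3 = 348 + N^{2} + 205 N$)
$\frac{363296}{V{\left(310 \right)}} - \frac{126832}{-157806} = \frac{363296}{348 + 310^{2} + 205 \cdot 310} - \frac{126832}{-157806} = \frac{363296}{348 + 96100 + 63550} - - \frac{63416}{78903} = \frac{363296}{159998} + \frac{63416}{78903} = 363296 \cdot \frac{1}{159998} + \frac{63416}{78903} = \frac{181648}{79999} + \frac{63416}{78903} = \frac{19405788728}{6312161097}$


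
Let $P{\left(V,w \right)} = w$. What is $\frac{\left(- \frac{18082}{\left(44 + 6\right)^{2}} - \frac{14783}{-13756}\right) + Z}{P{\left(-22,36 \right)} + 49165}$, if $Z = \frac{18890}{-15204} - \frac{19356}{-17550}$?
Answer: $- \frac{44344127687}{346441584352500} \approx -0.000128$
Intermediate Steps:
$Z = - \frac{1034191}{7411950}$ ($Z = 18890 \left(- \frac{1}{15204}\right) - - \frac{3226}{2925} = - \frac{9445}{7602} + \frac{3226}{2925} = - \frac{1034191}{7411950} \approx -0.13953$)
$\frac{\left(- \frac{18082}{\left(44 + 6\right)^{2}} - \frac{14783}{-13756}\right) + Z}{P{\left(-22,36 \right)} + 49165} = \frac{\left(- \frac{18082}{\left(44 + 6\right)^{2}} - \frac{14783}{-13756}\right) - \frac{1034191}{7411950}}{36 + 49165} = \frac{\left(- \frac{18082}{50^{2}} - - \frac{14783}{13756}\right) - \frac{1034191}{7411950}}{49201} = \left(\left(- \frac{18082}{2500} + \frac{14783}{13756}\right) - \frac{1034191}{7411950}\right) \frac{1}{49201} = \left(\left(\left(-18082\right) \frac{1}{2500} + \frac{14783}{13756}\right) - \frac{1034191}{7411950}\right) \frac{1}{49201} = \left(\left(- \frac{9041}{1250} + \frac{14783}{13756}\right) - \frac{1034191}{7411950}\right) \frac{1}{49201} = \left(- \frac{52944623}{8597500} - \frac{1034191}{7411950}\right) \frac{1}{49201} = \left(- \frac{44344127687}{7041352500}\right) \frac{1}{49201} = - \frac{44344127687}{346441584352500}$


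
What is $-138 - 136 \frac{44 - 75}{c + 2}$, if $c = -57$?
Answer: $- \frac{11806}{55} \approx -214.65$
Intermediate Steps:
$-138 - 136 \frac{44 - 75}{c + 2} = -138 - 136 \frac{44 - 75}{-57 + 2} = -138 - 136 \left(- \frac{31}{-55}\right) = -138 - 136 \left(\left(-31\right) \left(- \frac{1}{55}\right)\right) = -138 - \frac{4216}{55} = - \frac{11806}{55}$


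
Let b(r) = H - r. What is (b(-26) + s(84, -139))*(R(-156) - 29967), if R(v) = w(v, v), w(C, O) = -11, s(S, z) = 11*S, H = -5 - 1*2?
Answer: -28269254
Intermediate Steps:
H = -7 (H = -5 - 2 = -7)
b(r) = -7 - r
R(v) = -11
(b(-26) + s(84, -139))*(R(-156) - 29967) = ((-7 - 1*(-26)) + 11*84)*(-11 - 29967) = ((-7 + 26) + 924)*(-29978) = (19 + 924)*(-29978) = 943*(-29978) = -28269254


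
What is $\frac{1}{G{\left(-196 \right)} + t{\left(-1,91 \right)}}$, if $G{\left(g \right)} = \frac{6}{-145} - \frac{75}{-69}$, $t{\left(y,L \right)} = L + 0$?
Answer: $\frac{3335}{306972} \approx 0.010864$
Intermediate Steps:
$t{\left(y,L \right)} = L$
$G{\left(g \right)} = \frac{3487}{3335}$ ($G{\left(g \right)} = 6 \left(- \frac{1}{145}\right) - - \frac{25}{23} = - \frac{6}{145} + \frac{25}{23} = \frac{3487}{3335}$)
$\frac{1}{G{\left(-196 \right)} + t{\left(-1,91 \right)}} = \frac{1}{\frac{3487}{3335} + 91} = \frac{1}{\frac{306972}{3335}} = \frac{3335}{306972}$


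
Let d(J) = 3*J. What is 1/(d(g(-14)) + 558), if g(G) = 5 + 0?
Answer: 1/573 ≈ 0.0017452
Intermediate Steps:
g(G) = 5
1/(d(g(-14)) + 558) = 1/(3*5 + 558) = 1/(15 + 558) = 1/573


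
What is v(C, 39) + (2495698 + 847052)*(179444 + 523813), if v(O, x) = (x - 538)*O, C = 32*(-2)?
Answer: 2350812368686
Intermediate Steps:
C = -64
v(O, x) = O*(-538 + x) (v(O, x) = (-538 + x)*O = O*(-538 + x))
v(C, 39) + (2495698 + 847052)*(179444 + 523813) = -64*(-538 + 39) + (2495698 + 847052)*(179444 + 523813) = -64*(-499) + 3342750*703257 = 31936 + 2350812336750 = 2350812368686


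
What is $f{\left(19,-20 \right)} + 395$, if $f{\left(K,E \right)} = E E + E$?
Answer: $775$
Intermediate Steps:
$f{\left(K,E \right)} = E + E^{2}$ ($f{\left(K,E \right)} = E^{2} + E = E + E^{2}$)
$f{\left(19,-20 \right)} + 395 = - 20 \left(1 - 20\right) + 395 = \left(-20\right) \left(-19\right) + 395 = 380 + 395 = 775$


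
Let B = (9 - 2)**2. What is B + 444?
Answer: 493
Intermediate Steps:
B = 49 (B = 7**2 = 49)
B + 444 = 49 + 444 = 493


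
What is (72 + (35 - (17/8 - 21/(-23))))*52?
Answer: 248677/46 ≈ 5406.0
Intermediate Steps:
(72 + (35 - (17/8 - 21/(-23))))*52 = (72 + (35 - (17*(⅛) - 21*(-1/23))))*52 = (72 + (35 - (17/8 + 21/23)))*52 = (72 + (35 - 1*559/184))*52 = (72 + (35 - 559/184))*52 = (72 + 5881/184)*52 = (19129/184)*52 = 248677/46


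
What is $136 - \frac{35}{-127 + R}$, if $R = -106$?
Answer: $\frac{31723}{233} \approx 136.15$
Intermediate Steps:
$136 - \frac{35}{-127 + R} = 136 - \frac{35}{-127 - 106} = 136 - \frac{35}{-233} = 136 - - \frac{35}{233} = 136 + \frac{35}{233} = \frac{31723}{233}$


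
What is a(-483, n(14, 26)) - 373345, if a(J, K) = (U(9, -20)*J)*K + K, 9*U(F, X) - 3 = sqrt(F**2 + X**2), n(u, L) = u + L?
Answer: -379745 - 6440*sqrt(481)/3 ≈ -4.2683e+5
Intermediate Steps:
n(u, L) = L + u
U(F, X) = 1/3 + sqrt(F**2 + X**2)/9
a(J, K) = K + J*K*(1/3 + sqrt(481)/9) (a(J, K) = ((1/3 + sqrt(9**2 + (-20)**2)/9)*J)*K + K = ((1/3 + sqrt(81 + 400)/9)*J)*K + K = ((1/3 + sqrt(481)/9)*J)*K + K = (J*(1/3 + sqrt(481)/9))*K + K = J*K*(1/3 + sqrt(481)/9) + K = K + J*K*(1/3 + sqrt(481)/9))
a(-483, n(14, 26)) - 373345 = (26 + 14)*(9 - 483*(3 + sqrt(481)))/9 - 373345 = (1/9)*40*(9 + (-1449 - 483*sqrt(481))) - 373345 = (1/9)*40*(-1440 - 483*sqrt(481)) - 373345 = (-6400 - 6440*sqrt(481)/3) - 373345 = -379745 - 6440*sqrt(481)/3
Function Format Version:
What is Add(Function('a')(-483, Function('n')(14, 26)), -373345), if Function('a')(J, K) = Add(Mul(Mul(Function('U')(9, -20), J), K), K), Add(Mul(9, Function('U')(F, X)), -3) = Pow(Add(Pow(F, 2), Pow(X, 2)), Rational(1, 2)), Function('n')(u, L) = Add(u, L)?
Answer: Add(-379745, Mul(Rational(-6440, 3), Pow(481, Rational(1, 2)))) ≈ -4.2683e+5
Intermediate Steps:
Function('n')(u, L) = Add(L, u)
Function('U')(F, X) = Add(Rational(1, 3), Mul(Rational(1, 9), Pow(Add(Pow(F, 2), Pow(X, 2)), Rational(1, 2))))
Function('a')(J, K) = Add(K, Mul(J, K, Add(Rational(1, 3), Mul(Rational(1, 9), Pow(481, Rational(1, 2)))))) (Function('a')(J, K) = Add(Mul(Mul(Add(Rational(1, 3), Mul(Rational(1, 9), Pow(Add(Pow(9, 2), Pow(-20, 2)), Rational(1, 2)))), J), K), K) = Add(Mul(Mul(Add(Rational(1, 3), Mul(Rational(1, 9), Pow(Add(81, 400), Rational(1, 2)))), J), K), K) = Add(Mul(Mul(Add(Rational(1, 3), Mul(Rational(1, 9), Pow(481, Rational(1, 2)))), J), K), K) = Add(Mul(Mul(J, Add(Rational(1, 3), Mul(Rational(1, 9), Pow(481, Rational(1, 2))))), K), K) = Add(Mul(J, K, Add(Rational(1, 3), Mul(Rational(1, 9), Pow(481, Rational(1, 2))))), K) = Add(K, Mul(J, K, Add(Rational(1, 3), Mul(Rational(1, 9), Pow(481, Rational(1, 2)))))))
Add(Function('a')(-483, Function('n')(14, 26)), -373345) = Add(Mul(Rational(1, 9), Add(26, 14), Add(9, Mul(-483, Add(3, Pow(481, Rational(1, 2)))))), -373345) = Add(Mul(Rational(1, 9), 40, Add(9, Add(-1449, Mul(-483, Pow(481, Rational(1, 2)))))), -373345) = Add(Mul(Rational(1, 9), 40, Add(-1440, Mul(-483, Pow(481, Rational(1, 2))))), -373345) = Add(Add(-6400, Mul(Rational(-6440, 3), Pow(481, Rational(1, 2)))), -373345) = Add(-379745, Mul(Rational(-6440, 3), Pow(481, Rational(1, 2))))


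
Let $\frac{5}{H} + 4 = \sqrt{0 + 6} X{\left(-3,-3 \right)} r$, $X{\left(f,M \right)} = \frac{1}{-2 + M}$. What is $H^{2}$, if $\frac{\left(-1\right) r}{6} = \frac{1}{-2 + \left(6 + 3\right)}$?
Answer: $\frac{75858125}{46967432} + \frac{3215625 \sqrt{6}}{23483716} \approx 1.9505$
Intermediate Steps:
$r = - \frac{6}{7}$ ($r = - \frac{6}{-2 + \left(6 + 3\right)} = - \frac{6}{-2 + 9} = - \frac{6}{7} \approx -0.85714$)
$H = \frac{5}{-4 + \frac{6 \sqrt{6}}{35}}$ ($H = \frac{5}{-4 + \frac{\sqrt{0 + 6}}{-2 - 3} \left(- \frac{6}{7}\right)} = \frac{5}{-4 + \frac{\sqrt{6}}{-5} \left(- \frac{6}{7}\right)} = \frac{5}{-4 + \sqrt{6} \left(- \frac{1}{5}\right) \left(- \frac{6}{7}\right)} = \frac{5}{-4 + - \frac{\sqrt{6}}{5} \left(- \frac{6}{7}\right)} = \frac{5}{-4 + \frac{6 \sqrt{6}}{35}} \approx -1.3966$)
$H^{2} = \left(- \frac{6125}{4846} - \frac{525 \sqrt{6}}{9692}\right)^{2}$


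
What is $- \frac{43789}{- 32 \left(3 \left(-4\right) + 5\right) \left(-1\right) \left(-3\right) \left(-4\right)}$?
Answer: $\frac{43789}{2688} \approx 16.291$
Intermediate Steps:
$- \frac{43789}{- 32 \left(3 \left(-4\right) + 5\right) \left(-1\right) \left(-3\right) \left(-4\right)} = - \frac{43789}{- 32 \left(-12 + 5\right) 3 \left(-4\right)} = - \frac{43789}{\left(-32\right) \left(-7\right) \left(-12\right)} = - \frac{43789}{224 \left(-12\right)} = - \frac{43789}{-2688} = \left(-43789\right) \left(- \frac{1}{2688}\right) = \frac{43789}{2688}$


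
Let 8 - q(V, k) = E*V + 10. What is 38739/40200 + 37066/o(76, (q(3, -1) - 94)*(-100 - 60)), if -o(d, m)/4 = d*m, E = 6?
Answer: 888817301/928780800 ≈ 0.95697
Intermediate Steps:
q(V, k) = -2 - 6*V (q(V, k) = 8 - (6*V + 10) = 8 - (10 + 6*V) = 8 + (-10 - 6*V) = -2 - 6*V)
o(d, m) = -4*d*m
38739/40200 + 37066/o(76, (q(3, -1) - 94)*(-100 - 60)) = 38739/40200 + 37066/((-4*76*((-2 - 6*3) - 94)*(-100 - 60))) = 38739*(1/40200) + 37066/((-4*76*((-2 - 18) - 94)*(-160))) = 12913/13400 + 37066/((-4*76*(-20 - 94)*(-160))) = 12913/13400 + 37066/((-4*76*(-114*(-160)))) = 12913/13400 + 37066/((-4*76*18240)) = 12913/13400 + 37066/(-5544960) = 12913/13400 + 37066*(-1/5544960) = 12913/13400 - 18533/2772480 = 888817301/928780800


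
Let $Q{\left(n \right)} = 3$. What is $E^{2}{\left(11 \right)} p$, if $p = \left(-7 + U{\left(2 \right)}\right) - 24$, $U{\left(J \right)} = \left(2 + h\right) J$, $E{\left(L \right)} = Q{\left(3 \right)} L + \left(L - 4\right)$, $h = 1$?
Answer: $-40000$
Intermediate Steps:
$E{\left(L \right)} = -4 + 4 L$ ($E{\left(L \right)} = 3 L + \left(L - 4\right) = 3 L + \left(-4 + L\right) = -4 + 4 L$)
$U{\left(J \right)} = 3 J$ ($U{\left(J \right)} = \left(2 + 1\right) J = 3 J$)
$p = -25$ ($p = \left(-7 + 3 \cdot 2\right) - 24 = \left(-7 + 6\right) - 24 = -1 - 24 = -25$)
$E^{2}{\left(11 \right)} p = \left(-4 + 4 \cdot 11\right)^{2} \left(-25\right) = \left(-4 + 44\right)^{2} \left(-25\right) = 40^{2} \left(-25\right) = 1600 \left(-25\right) = -40000$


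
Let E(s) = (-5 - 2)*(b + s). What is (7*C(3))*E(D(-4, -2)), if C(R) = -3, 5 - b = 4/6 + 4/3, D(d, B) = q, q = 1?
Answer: 588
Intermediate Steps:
D(d, B) = 1
b = 3 (b = 5 - (4/6 + 4/3) = 5 - (4*(⅙) + 4*(⅓)) = 5 - (⅔ + 4/3) = 5 - 1*2 = 5 - 2 = 3)
E(s) = -21 - 7*s (E(s) = (-5 - 2)*(3 + s) = -7*(3 + s) = -21 - 7*s)
(7*C(3))*E(D(-4, -2)) = (7*(-3))*(-21 - 7*1) = -21*(-21 - 7) = -21*(-28) = 588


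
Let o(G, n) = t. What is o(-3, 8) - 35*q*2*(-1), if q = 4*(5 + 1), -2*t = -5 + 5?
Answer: 1680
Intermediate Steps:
t = 0 (t = -(-5 + 5)/2 = -½*0 = 0)
o(G, n) = 0
q = 24 (q = 4*6 = 24)
o(-3, 8) - 35*q*2*(-1) = 0 - 35*24*2*(-1) = 0 - 1680*(-1) = 0 - 35*(-48) = 0 + 1680 = 1680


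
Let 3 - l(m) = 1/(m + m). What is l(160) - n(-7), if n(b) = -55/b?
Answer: -10887/2240 ≈ -4.8603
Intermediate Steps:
l(m) = 3 - 1/(2*m) (l(m) = 3 - 1/(m + m) = 3 - 1/(2*m))
l(160) - n(-7) = (3 - 1/2/160) - (-55)/(-7) = (3 - 1/2*1/160) - (-55)*(-1)/7 = (3 - 1/320) - 1*55/7 = 959/320 - 55/7 = -10887/2240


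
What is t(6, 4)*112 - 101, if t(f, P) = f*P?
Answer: 2587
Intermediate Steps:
t(f, P) = P*f
t(6, 4)*112 - 101 = (4*6)*112 - 101 = 24*112 - 101 = 2688 - 101 = 2587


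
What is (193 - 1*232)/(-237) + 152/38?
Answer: 329/79 ≈ 4.1646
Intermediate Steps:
(193 - 1*232)/(-237) + 152/38 = (193 - 232)*(-1/237) + 152*(1/38) = -39*(-1/237) + 4 = 13/79 + 4 = 329/79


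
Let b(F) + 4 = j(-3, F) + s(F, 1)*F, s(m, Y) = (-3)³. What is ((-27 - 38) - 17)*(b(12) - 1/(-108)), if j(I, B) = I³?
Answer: 1571899/54 ≈ 29109.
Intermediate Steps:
s(m, Y) = -27
b(F) = -31 - 27*F (b(F) = -4 + ((-3)³ - 27*F) = -4 + (-27 - 27*F) = -31 - 27*F)
((-27 - 38) - 17)*(b(12) - 1/(-108)) = ((-27 - 38) - 17)*((-31 - 27*12) - 1/(-108)) = (-65 - 17)*((-31 - 324) - 1*(-1/108)) = -82*(-355 + 1/108) = -82*(-38339/108) = 1571899/54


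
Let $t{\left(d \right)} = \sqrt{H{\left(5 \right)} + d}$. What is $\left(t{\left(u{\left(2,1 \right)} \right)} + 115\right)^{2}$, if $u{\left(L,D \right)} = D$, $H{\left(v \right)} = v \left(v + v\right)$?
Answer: $\left(115 + \sqrt{51}\right)^{2} \approx 14919.0$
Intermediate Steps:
$H{\left(v \right)} = 2 v^{2}$ ($H{\left(v \right)} = v 2 v = 2 v^{2}$)
$t{\left(d \right)} = \sqrt{50 + d}$ ($t{\left(d \right)} = \sqrt{2 \cdot 5^{2} + d} = \sqrt{2 \cdot 25 + d} = \sqrt{50 + d}$)
$\left(t{\left(u{\left(2,1 \right)} \right)} + 115\right)^{2} = \left(\sqrt{50 + 1} + 115\right)^{2} = \left(\sqrt{51} + 115\right)^{2} = \left(115 + \sqrt{51}\right)^{2}$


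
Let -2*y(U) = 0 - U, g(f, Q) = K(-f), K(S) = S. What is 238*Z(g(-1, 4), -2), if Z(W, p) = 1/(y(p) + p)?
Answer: -238/3 ≈ -79.333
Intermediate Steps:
g(f, Q) = -f
y(U) = U/2 (y(U) = -(0 - U)/2 = -(-1)*U/2 = U/2)
Z(W, p) = 2/(3*p) (Z(W, p) = 1/(p/2 + p) = 1/(3*p/2) = 2/(3*p))
238*Z(g(-1, 4), -2) = 238*((2/3)/(-2)) = 238*((2/3)*(-1/2)) = 238*(-1/3) = -238/3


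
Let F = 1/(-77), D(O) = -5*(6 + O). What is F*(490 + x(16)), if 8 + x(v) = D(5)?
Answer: -61/11 ≈ -5.5455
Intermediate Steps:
D(O) = -30 - 5*O
x(v) = -63 (x(v) = -8 + (-30 - 5*5) = -8 + (-30 - 25) = -8 - 55 = -63)
F = -1/77 ≈ -0.012987
F*(490 + x(16)) = -(490 - 63)/77 = -1/77*427 = -61/11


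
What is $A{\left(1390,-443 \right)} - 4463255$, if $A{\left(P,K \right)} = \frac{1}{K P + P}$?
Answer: $- \frac{2742134606901}{614380} \approx -4.4633 \cdot 10^{6}$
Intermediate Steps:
$A{\left(P,K \right)} = \frac{1}{P + K P}$
$A{\left(1390,-443 \right)} - 4463255 = \frac{1}{1390 \left(1 - 443\right)} - 4463255 = \frac{1}{1390 \left(-442\right)} - 4463255 = \frac{1}{1390} \left(- \frac{1}{442}\right) - 4463255 = - \frac{1}{614380} - 4463255 = - \frac{2742134606901}{614380}$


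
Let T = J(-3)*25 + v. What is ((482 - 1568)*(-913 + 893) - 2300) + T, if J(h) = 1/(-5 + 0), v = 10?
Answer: 19425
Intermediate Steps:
J(h) = -⅕ (J(h) = 1/(-5) = -⅕)
T = 5 (T = -⅕*25 + 10 = -5 + 10 = 5)
((482 - 1568)*(-913 + 893) - 2300) + T = ((482 - 1568)*(-913 + 893) - 2300) + 5 = (-1086*(-20) - 2300) + 5 = (21720 - 2300) + 5 = 19420 + 5 = 19425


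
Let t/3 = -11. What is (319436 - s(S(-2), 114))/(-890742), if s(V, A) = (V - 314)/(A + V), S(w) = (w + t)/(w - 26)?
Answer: -147261247/410632062 ≈ -0.35862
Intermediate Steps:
t = -33 (t = 3*(-11) = -33)
S(w) = (-33 + w)/(-26 + w) (S(w) = (w - 33)/(w - 26) = (-33 + w)/(-26 + w))
s(V, A) = (-314 + V)/(A + V)
(319436 - s(S(-2), 114))/(-890742) = (319436 - (-314 + (-33 - 2)/(-26 - 2))/(114 + (-33 - 2)/(-26 - 2)))/(-890742) = (319436 - (-314 - 35/(-28))/(114 - 35/(-28)))*(-1/890742) = (319436 - (-314 - 1/28*(-35))/(114 - 1/28*(-35)))*(-1/890742) = (319436 - (-314 + 5/4)/(114 + 5/4))*(-1/890742) = (319436 - (-1251)/(461/4*4))*(-1/890742) = (319436 - 4*(-1251)/(461*4))*(-1/890742) = (319436 - 1*(-1251/461))*(-1/890742) = (319436 + 1251/461)*(-1/890742) = (147261247/461)*(-1/890742) = -147261247/410632062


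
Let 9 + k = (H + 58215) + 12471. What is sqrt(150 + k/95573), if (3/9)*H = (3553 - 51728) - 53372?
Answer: sqrt(1347769107978)/95573 ≈ 12.147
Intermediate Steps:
H = -304641 (H = 3*((3553 - 51728) - 53372) = 3*(-48175 - 53372) = 3*(-101547) = -304641)
k = -233964 (k = -9 + ((-304641 + 58215) + 12471) = -9 + (-246426 + 12471) = -9 - 233955 = -233964)
sqrt(150 + k/95573) = sqrt(150 - 233964/95573) = sqrt(14101986/95573) = sqrt(1347769107978)/95573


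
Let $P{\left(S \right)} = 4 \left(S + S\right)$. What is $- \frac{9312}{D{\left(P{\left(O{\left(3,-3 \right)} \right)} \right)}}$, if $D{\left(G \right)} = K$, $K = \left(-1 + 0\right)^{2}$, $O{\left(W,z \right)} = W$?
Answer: $-9312$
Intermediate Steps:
$P{\left(S \right)} = 8 S$ ($P{\left(S \right)} = 4 \cdot 2 S = 8 S$)
$K = 1$ ($K = \left(-1\right)^{2} = 1$)
$D{\left(G \right)} = 1$
$- \frac{9312}{D{\left(P{\left(O{\left(3,-3 \right)} \right)} \right)}} = - \frac{9312}{1} = \left(-9312\right) 1 = -9312$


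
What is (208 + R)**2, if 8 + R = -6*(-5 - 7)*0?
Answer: 40000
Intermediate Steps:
R = -8 (R = -8 - 6*(-5 - 7)*0 = -8 - 6*(-12)*0 = -8 + 72*0 = -8 + 0 = -8)
(208 + R)**2 = (208 - 8)**2 = 200**2 = 40000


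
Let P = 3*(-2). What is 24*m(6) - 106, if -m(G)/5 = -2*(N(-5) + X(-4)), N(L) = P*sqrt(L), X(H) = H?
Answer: -1066 - 1440*I*sqrt(5) ≈ -1066.0 - 3219.9*I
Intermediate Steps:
P = -6
N(L) = -6*sqrt(L)
m(G) = -40 - 60*I*sqrt(5) (m(G) = -(-10)*(-6*I*sqrt(5) - 4) = -(-10)*(-4 - 6*I*sqrt(5)) = -5*(8 + 12*I*sqrt(5)) = -40 - 60*I*sqrt(5))
24*m(6) - 106 = 24*(-40 - 60*I*sqrt(5)) - 106 = (-960 - 1440*I*sqrt(5)) - 106 = -1066 - 1440*I*sqrt(5)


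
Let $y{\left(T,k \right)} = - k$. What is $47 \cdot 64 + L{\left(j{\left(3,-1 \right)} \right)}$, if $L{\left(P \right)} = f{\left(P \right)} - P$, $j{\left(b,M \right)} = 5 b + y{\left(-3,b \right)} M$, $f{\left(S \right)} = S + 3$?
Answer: $3011$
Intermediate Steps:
$f{\left(S \right)} = 3 + S$
$j{\left(b,M \right)} = 5 b - M b$ ($j{\left(b,M \right)} = 5 b + - b M = 5 b - M b$)
$L{\left(P \right)} = 3$ ($L{\left(P \right)} = \left(3 + P\right) - P = 3$)
$47 \cdot 64 + L{\left(j{\left(3,-1 \right)} \right)} = 47 \cdot 64 + 3 = 3008 + 3 = 3011$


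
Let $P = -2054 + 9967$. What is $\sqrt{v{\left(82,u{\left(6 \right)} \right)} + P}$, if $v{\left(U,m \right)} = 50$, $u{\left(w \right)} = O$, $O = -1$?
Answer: $\sqrt{7963} \approx 89.236$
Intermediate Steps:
$u{\left(w \right)} = -1$
$P = 7913$
$\sqrt{v{\left(82,u{\left(6 \right)} \right)} + P} = \sqrt{50 + 7913} = \sqrt{7963}$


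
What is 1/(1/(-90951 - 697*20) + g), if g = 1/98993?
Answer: 10383474763/5898 ≈ 1.7605e+6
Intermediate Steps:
g = 1/98993 ≈ 1.0102e-5
1/(1/(-90951 - 697*20) + g) = 1/(1/(-90951 - 697*20) + 1/98993) = 1/(1/(-90951 - 13940) + 1/98993) = 1/(1/(-104891) + 1/98993) = 1/(-1/104891 + 1/98993) = 1/(5898/10383474763) = 10383474763/5898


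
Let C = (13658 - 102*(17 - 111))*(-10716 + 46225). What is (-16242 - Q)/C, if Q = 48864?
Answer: -32553/412721107 ≈ -7.8874e-5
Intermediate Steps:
C = 825442214 (C = (13658 - 102*(-94))*35509 = (13658 + 9588)*35509 = 23246*35509 = 825442214)
(-16242 - Q)/C = (-16242 - 1*48864)/825442214 = (-16242 - 48864)*(1/825442214) = -65106*1/825442214 = -32553/412721107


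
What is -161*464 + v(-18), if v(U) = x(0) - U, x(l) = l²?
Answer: -74686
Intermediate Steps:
v(U) = -U (v(U) = 0² - U = 0 - U = -U)
-161*464 + v(-18) = -161*464 - 1*(-18) = -74704 + 18 = -74686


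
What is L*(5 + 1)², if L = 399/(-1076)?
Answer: -3591/269 ≈ -13.349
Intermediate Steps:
L = -399/1076 (L = 399*(-1/1076) = -399/1076 ≈ -0.37082)
L*(5 + 1)² = -399*(5 + 1)²/1076 = -399/1076*6² = -399/1076*36 = -3591/269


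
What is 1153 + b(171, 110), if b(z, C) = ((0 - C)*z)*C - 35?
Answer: -2067982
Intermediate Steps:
b(z, C) = -35 - z*C² (b(z, C) = ((-C)*z)*C - 35 = (-C*z)*C - 35 = -z*C² - 35 = -35 - z*C²)
1153 + b(171, 110) = 1153 + (-35 - 1*171*110²) = 1153 + (-35 - 1*171*12100) = 1153 + (-35 - 2069100) = 1153 - 2069135 = -2067982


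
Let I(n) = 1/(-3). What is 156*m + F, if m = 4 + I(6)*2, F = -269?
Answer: 251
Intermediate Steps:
I(n) = -⅓
m = 10/3 (m = 4 - ⅓*2 = 4 - ⅔ = 10/3 ≈ 3.3333)
156*m + F = 156*(10/3) - 269 = 520 - 269 = 251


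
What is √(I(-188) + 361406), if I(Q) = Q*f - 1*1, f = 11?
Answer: √359337 ≈ 599.45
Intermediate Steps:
I(Q) = -1 + 11*Q (I(Q) = Q*11 - 1*1 = 11*Q - 1 = -1 + 11*Q)
√(I(-188) + 361406) = √((-1 + 11*(-188)) + 361406) = √((-1 - 2068) + 361406) = √(-2069 + 361406) = √359337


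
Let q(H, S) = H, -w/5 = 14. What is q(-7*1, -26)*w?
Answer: 490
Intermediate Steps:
w = -70 (w = -5*14 = -70)
q(-7*1, -26)*w = -7*1*(-70) = -7*(-70) = 490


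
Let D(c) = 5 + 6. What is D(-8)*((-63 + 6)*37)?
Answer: -23199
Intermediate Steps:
D(c) = 11
D(-8)*((-63 + 6)*37) = 11*((-63 + 6)*37) = 11*(-57*37) = 11*(-2109) = -23199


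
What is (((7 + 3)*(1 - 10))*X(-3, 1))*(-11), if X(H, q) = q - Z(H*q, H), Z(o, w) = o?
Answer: 3960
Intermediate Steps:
X(H, q) = q - H*q
(((7 + 3)*(1 - 10))*X(-3, 1))*(-11) = (((7 + 3)*(1 - 10))*(1*(1 - 1*(-3))))*(-11) = ((10*(-9))*(1*(1 + 3)))*(-11) = -90*4*(-11) = -360*(-11) = 3960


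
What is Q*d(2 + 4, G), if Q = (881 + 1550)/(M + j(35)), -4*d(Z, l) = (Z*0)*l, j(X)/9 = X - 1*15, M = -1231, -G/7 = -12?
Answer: 0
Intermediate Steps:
G = 84 (G = -7*(-12) = 84)
j(X) = -135 + 9*X (j(X) = 9*(X - 1*15) = 9*(X - 15) = 9*(-15 + X) = -135 + 9*X)
d(Z, l) = 0 (d(Z, l) = -Z*0*l/4 = -0*l = -1/4*0 = 0)
Q = -2431/1051 (Q = (881 + 1550)/(-1231 + (-135 + 9*35)) = 2431/(-1231 + (-135 + 315)) = 2431/(-1231 + 180) = 2431/(-1051) = 2431*(-1/1051) = -2431/1051 ≈ -2.3130)
Q*d(2 + 4, G) = -2431/1051*0 = 0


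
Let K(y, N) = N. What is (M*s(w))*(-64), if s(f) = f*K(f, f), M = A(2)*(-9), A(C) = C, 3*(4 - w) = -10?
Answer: 61952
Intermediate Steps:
w = 22/3 (w = 4 - ⅓*(-10) = 4 + 10/3 = 22/3 ≈ 7.3333)
M = -18 (M = 2*(-9) = -18)
s(f) = f² (s(f) = f*f = f²)
(M*s(w))*(-64) = -18*(22/3)²*(-64) = -18*484/9*(-64) = -968*(-64) = 61952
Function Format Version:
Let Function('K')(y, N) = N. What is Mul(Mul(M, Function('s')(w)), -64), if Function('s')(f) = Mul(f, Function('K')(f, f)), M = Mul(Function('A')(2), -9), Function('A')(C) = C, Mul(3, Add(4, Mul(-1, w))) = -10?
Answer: 61952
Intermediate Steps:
w = Rational(22, 3) (w = Add(4, Mul(Rational(-1, 3), -10)) = Add(4, Rational(10, 3)) = Rational(22, 3) ≈ 7.3333)
M = -18 (M = Mul(2, -9) = -18)
Function('s')(f) = Pow(f, 2) (Function('s')(f) = Mul(f, f) = Pow(f, 2))
Mul(Mul(M, Function('s')(w)), -64) = Mul(Mul(-18, Pow(Rational(22, 3), 2)), -64) = Mul(Mul(-18, Rational(484, 9)), -64) = Mul(-968, -64) = 61952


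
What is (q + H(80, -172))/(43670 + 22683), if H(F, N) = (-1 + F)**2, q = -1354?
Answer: 4887/66353 ≈ 0.073652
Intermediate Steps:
(q + H(80, -172))/(43670 + 22683) = (-1354 + (-1 + 80)**2)/(43670 + 22683) = (-1354 + 79**2)/66353 = (-1354 + 6241)*(1/66353) = 4887*(1/66353) = 4887/66353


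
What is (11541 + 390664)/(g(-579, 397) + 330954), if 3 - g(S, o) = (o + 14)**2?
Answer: 402205/162036 ≈ 2.4822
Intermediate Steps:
g(S, o) = 3 - (14 + o)**2 (g(S, o) = 3 - (o + 14)**2 = 3 - (14 + o)**2)
(11541 + 390664)/(g(-579, 397) + 330954) = (11541 + 390664)/((3 - (14 + 397)**2) + 330954) = 402205/((3 - 1*411**2) + 330954) = 402205/((3 - 1*168921) + 330954) = 402205/((3 - 168921) + 330954) = 402205/(-168918 + 330954) = 402205/162036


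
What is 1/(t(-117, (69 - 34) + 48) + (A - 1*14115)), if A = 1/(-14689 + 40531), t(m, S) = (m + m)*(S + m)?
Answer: -25842/159160877 ≈ -0.00016236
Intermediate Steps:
t(m, S) = 2*m*(S + m) (t(m, S) = (2*m)*(S + m) = 2*m*(S + m))
A = 1/25842 ≈ 3.8697e-5
1/(t(-117, (69 - 34) + 48) + (A - 1*14115)) = 1/(2*(-117)*(((69 - 34) + 48) - 117) + (1/25842 - 1*14115)) = 1/(2*(-117)*((35 + 48) - 117) + (1/25842 - 14115)) = 1/(2*(-117)*(83 - 117) - 364759829/25842) = 1/(2*(-117)*(-34) - 364759829/25842) = 1/(7956 - 364759829/25842) = 1/(-159160877/25842) = -25842/159160877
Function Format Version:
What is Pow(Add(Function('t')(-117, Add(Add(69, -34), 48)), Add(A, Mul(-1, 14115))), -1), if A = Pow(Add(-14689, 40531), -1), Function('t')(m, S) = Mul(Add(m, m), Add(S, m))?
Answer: Rational(-25842, 159160877) ≈ -0.00016236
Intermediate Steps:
Function('t')(m, S) = Mul(2, m, Add(S, m)) (Function('t')(m, S) = Mul(Mul(2, m), Add(S, m)) = Mul(2, m, Add(S, m)))
A = Rational(1, 25842) (A = Pow(25842, -1) = Rational(1, 25842) ≈ 3.8697e-5)
Pow(Add(Function('t')(-117, Add(Add(69, -34), 48)), Add(A, Mul(-1, 14115))), -1) = Pow(Add(Mul(2, -117, Add(Add(Add(69, -34), 48), -117)), Add(Rational(1, 25842), Mul(-1, 14115))), -1) = Pow(Add(Mul(2, -117, Add(Add(35, 48), -117)), Add(Rational(1, 25842), -14115)), -1) = Pow(Add(Mul(2, -117, Add(83, -117)), Rational(-364759829, 25842)), -1) = Pow(Add(Mul(2, -117, -34), Rational(-364759829, 25842)), -1) = Pow(Add(7956, Rational(-364759829, 25842)), -1) = Pow(Rational(-159160877, 25842), -1) = Rational(-25842, 159160877)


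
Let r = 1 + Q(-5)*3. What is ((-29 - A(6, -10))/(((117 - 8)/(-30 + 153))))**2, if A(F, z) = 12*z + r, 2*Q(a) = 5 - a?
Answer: 85100625/11881 ≈ 7162.8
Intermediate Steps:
Q(a) = 5/2 - a/2 (Q(a) = (5 - a)/2 = 5/2 - a/2)
r = 16 (r = 1 + (5/2 - 1/2*(-5))*3 = 1 + (5/2 + 5/2)*3 = 1 + 5*3 = 1 + 15 = 16)
A(F, z) = 16 + 12*z (A(F, z) = 12*z + 16 = 16 + 12*z)
((-29 - A(6, -10))/(((117 - 8)/(-30 + 153))))**2 = ((-29 - (16 + 12*(-10)))/(((117 - 8)/(-30 + 153))))**2 = ((-29 - (16 - 120))/((109/123)))**2 = ((-29 - 1*(-104))/((109*(1/123))))**2 = ((-29 + 104)/(109/123))**2 = (75*(123/109))**2 = (9225/109)**2 = 85100625/11881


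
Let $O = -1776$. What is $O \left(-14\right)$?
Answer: $24864$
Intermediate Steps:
$O \left(-14\right) = \left(-1776\right) \left(-14\right) = 24864$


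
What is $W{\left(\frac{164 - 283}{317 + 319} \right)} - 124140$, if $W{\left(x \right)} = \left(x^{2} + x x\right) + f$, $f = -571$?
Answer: $- \frac{25222536167}{202248} \approx -1.2471 \cdot 10^{5}$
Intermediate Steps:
$W{\left(x \right)} = -571 + 2 x^{2}$ ($W{\left(x \right)} = \left(x^{2} + x x\right) - 571 = \left(x^{2} + x^{2}\right) - 571 = 2 x^{2} - 571 = -571 + 2 x^{2}$)
$W{\left(\frac{164 - 283}{317 + 319} \right)} - 124140 = \left(-571 + 2 \left(\frac{164 - 283}{317 + 319}\right)^{2}\right) - 124140 = \left(-571 + 2 \left(- \frac{119}{636}\right)^{2}\right) - 124140 = \left(-571 + 2 \cdot \frac{14161}{404496}\right) - 124140 = \left(-571 + \frac{14161}{202248}\right) - 124140 = - \frac{115469447}{202248} - 124140 = - \frac{25222536167}{202248}$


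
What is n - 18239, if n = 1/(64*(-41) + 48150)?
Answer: -830348713/45526 ≈ -18239.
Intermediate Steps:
n = 1/45526 (n = 1/(-2624 + 48150) = 1/45526 ≈ 2.1965e-5)
n - 18239 = 1/45526 - 18239 = -830348713/45526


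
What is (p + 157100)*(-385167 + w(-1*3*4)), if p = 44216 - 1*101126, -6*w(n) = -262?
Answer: -115756520300/3 ≈ -3.8585e+10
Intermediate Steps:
w(n) = 131/3 (w(n) = -⅙*(-262) = 131/3)
p = -56910 (p = 44216 - 101126 = -56910)
(p + 157100)*(-385167 + w(-1*3*4)) = (-56910 + 157100)*(-385167 + 131/3) = 100190*(-1155370/3) = -115756520300/3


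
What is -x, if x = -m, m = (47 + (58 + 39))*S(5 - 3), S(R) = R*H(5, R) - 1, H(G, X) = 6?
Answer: 1584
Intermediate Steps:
S(R) = -1 + 6*R (S(R) = R*6 - 1 = 6*R - 1 = -1 + 6*R)
m = 1584 (m = (47 + (58 + 39))*(-1 + 6*(5 - 3)) = (47 + 97)*(-1 + 6*2) = 144*(-1 + 12) = 144*11 = 1584)
x = -1584 (x = -1*1584 = -1584)
-x = -1*(-1584) = 1584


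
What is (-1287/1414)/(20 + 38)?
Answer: -1287/82012 ≈ -0.015693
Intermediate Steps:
(-1287/1414)/(20 + 38) = (-1287*1/1414)/58 = (1/58)*(-1287/1414) = -1287/82012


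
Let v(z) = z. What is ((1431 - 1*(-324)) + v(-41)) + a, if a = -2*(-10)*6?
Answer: 1834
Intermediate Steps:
a = 120 (a = 20*6 = 120)
((1431 - 1*(-324)) + v(-41)) + a = ((1431 - 1*(-324)) - 41) + 120 = ((1431 + 324) - 41) + 120 = (1755 - 41) + 120 = 1714 + 120 = 1834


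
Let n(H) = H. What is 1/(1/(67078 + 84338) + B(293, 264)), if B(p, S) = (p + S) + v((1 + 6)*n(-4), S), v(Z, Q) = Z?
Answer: 151416/80099065 ≈ 0.0018904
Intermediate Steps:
B(p, S) = -28 + S + p (B(p, S) = (p + S) + (1 + 6)*(-4) = (S + p) + 7*(-4) = (S + p) - 28 = -28 + S + p)
1/(1/(67078 + 84338) + B(293, 264)) = 1/(1/(67078 + 84338) + (-28 + 264 + 293)) = 1/(1/151416 + 529) = 1/(80099065/151416) = 151416/80099065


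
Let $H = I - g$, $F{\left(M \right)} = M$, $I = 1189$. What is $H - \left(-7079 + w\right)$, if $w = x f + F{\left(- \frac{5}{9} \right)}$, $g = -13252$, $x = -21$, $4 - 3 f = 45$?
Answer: $\frac{191102}{9} \approx 21234.0$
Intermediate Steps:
$f = - \frac{41}{3}$ ($f = \frac{4}{3} - 15 = - \frac{41}{3} \approx -13.667$)
$w = \frac{2578}{9}$ ($w = \left(-21\right) \left(- \frac{41}{3}\right) - \frac{5}{9} = 287 - \frac{5}{9} = \frac{2578}{9} \approx 286.44$)
$H = 14441$ ($H = 1189 - -13252 = 1189 + 13252 = 14441$)
$H - \left(-7079 + w\right) = 14441 + \left(7079 - \frac{2578}{9}\right) = 14441 + \frac{61133}{9} = \frac{191102}{9}$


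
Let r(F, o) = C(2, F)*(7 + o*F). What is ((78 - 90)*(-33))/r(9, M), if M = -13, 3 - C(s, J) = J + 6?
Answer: 3/10 ≈ 0.30000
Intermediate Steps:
C(s, J) = -3 - J (C(s, J) = 3 - (J + 6) = 3 - (6 + J) = 3 + (-6 - J) = -3 - J)
r(F, o) = (-3 - F)*(7 + F*o) (r(F, o) = (-3 - F)*(7 + o*F) = (-3 - F)*(7 + F*o))
((78 - 90)*(-33))/r(9, M) = ((78 - 90)*(-33))/((-(3 + 9)*(7 + 9*(-13)))) = (-12*(-33))/((-1*12*(7 - 117))) = 396/((-1*12*(-110))) = 396/1320 = 396*(1/1320) = 3/10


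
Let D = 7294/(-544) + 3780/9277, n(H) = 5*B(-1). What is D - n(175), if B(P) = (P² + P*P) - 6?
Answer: 17661821/2523344 ≈ 6.9994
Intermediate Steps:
B(P) = -6 + 2*P² (B(P) = (P² + P²) - 6 = 2*P² - 6 = -6 + 2*P²)
n(H) = -20 (n(H) = 5*(-6 + 2*(-1)²) = 5*(-6 + 2*1) = 5*(-6 + 2) = 5*(-4) = -20)
D = -32805059/2523344 (D = 7294*(-1/544) + 3780*(1/9277) = -3647/272 + 3780/9277 = -32805059/2523344 ≈ -13.001)
D - n(175) = -32805059/2523344 - 1*(-20) = -32805059/2523344 + 20 = 17661821/2523344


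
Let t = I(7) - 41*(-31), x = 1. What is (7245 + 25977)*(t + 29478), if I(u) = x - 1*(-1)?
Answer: 1021609722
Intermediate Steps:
I(u) = 2 (I(u) = 1 - 1*(-1) = 1 + 1 = 2)
t = 1273 (t = 2 - 41*(-31) = 2 + 1271 = 1273)
(7245 + 25977)*(t + 29478) = (7245 + 25977)*(1273 + 29478) = 33222*30751 = 1021609722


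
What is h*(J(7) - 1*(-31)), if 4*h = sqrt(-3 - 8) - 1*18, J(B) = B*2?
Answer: -405/2 + 45*I*sqrt(11)/4 ≈ -202.5 + 37.312*I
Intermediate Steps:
J(B) = 2*B
h = -9/2 + I*sqrt(11)/4 (h = (sqrt(-3 - 8) - 1*18)/4 = (sqrt(-11) - 18)/4 = (I*sqrt(11) - 18)/4 = (-18 + I*sqrt(11))/4 = -9/2 + I*sqrt(11)/4 ≈ -4.5 + 0.82916*I)
h*(J(7) - 1*(-31)) = (-9/2 + I*sqrt(11)/4)*(2*7 - 1*(-31)) = (-9/2 + I*sqrt(11)/4)*(14 + 31) = (-9/2 + I*sqrt(11)/4)*45 = -405/2 + 45*I*sqrt(11)/4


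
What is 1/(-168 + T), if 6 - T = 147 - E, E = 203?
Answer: -1/106 ≈ -0.0094340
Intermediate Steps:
T = 62 (T = 6 - (147 - 1*203) = 6 - (147 - 203) = 6 - 1*(-56) = 6 + 56 = 62)
1/(-168 + T) = 1/(-168 + 62) = 1/(-106) = -1/106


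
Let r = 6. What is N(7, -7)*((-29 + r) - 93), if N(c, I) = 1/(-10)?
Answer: 58/5 ≈ 11.600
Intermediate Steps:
N(c, I) = -1/10
N(7, -7)*((-29 + r) - 93) = -((-29 + 6) - 93)/10 = -(-23 - 93)/10 = -1/10*(-116) = 58/5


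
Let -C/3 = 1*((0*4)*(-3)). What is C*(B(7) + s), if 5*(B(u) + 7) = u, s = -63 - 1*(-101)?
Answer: 0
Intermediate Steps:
s = 38 (s = -63 + 101 = 38)
B(u) = -7 + u/5
C = 0 (C = -3*(0*4)*(-3) = -3*0*(-3) = -3*0 = 0)
C*(B(7) + s) = 0*((-7 + (1/5)*7) + 38) = 0*((-7 + 7/5) + 38) = 0*(-28/5 + 38) = 0*(162/5) = 0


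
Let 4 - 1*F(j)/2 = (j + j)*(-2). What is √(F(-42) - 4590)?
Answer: I*√4918 ≈ 70.128*I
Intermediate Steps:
F(j) = 8 + 8*j (F(j) = 8 - 2*(j + j)*(-2) = 8 - 2*2*j*(-2) = 8 - (-8)*j = 8 + 8*j)
√(F(-42) - 4590) = √((8 + 8*(-42)) - 4590) = √((8 - 336) - 4590) = √(-328 - 4590) = √(-4918) = I*√4918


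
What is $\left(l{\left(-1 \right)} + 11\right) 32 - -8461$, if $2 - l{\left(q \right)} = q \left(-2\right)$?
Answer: $8813$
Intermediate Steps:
$l{\left(q \right)} = 2 + 2 q$ ($l{\left(q \right)} = 2 - q \left(-2\right) = 2 - - 2 q = 2 + 2 q$)
$\left(l{\left(-1 \right)} + 11\right) 32 - -8461 = \left(\left(2 + 2 \left(-1\right)\right) + 11\right) 32 - -8461 = \left(\left(2 - 2\right) + 11\right) 32 + 8461 = \left(0 + 11\right) 32 + 8461 = 11 \cdot 32 + 8461 = 352 + 8461 = 8813$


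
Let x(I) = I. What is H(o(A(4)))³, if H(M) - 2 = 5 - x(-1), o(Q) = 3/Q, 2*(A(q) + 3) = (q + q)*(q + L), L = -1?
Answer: 512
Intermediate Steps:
A(q) = -3 + q*(-1 + q) (A(q) = -3 + ((q + q)*(q - 1))/2 = -3 + ((2*q)*(-1 + q))/2 = -3 + (2*q*(-1 + q))/2 = -3 + q*(-1 + q))
H(M) = 8 (H(M) = 2 + (5 - 1*(-1)) = 2 + (5 + 1) = 2 + 6 = 8)
H(o(A(4)))³ = 8³ = 512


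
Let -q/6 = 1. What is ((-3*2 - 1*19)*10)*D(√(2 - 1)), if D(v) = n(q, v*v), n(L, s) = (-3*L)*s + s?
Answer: -4750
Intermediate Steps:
q = -6 (q = -6*1 = -6)
n(L, s) = s - 3*L*s (n(L, s) = -3*L*s + s = s - 3*L*s)
D(v) = 19*v² (D(v) = (v*v)*(1 - 3*(-6)) = v²*(1 + 18) = v²*19 = 19*v²)
((-3*2 - 1*19)*10)*D(√(2 - 1)) = ((-3*2 - 1*19)*10)*(19*(√(2 - 1))²) = ((-6 - 19)*10)*(19*(√1)²) = (-25*10)*(19*1²) = -4750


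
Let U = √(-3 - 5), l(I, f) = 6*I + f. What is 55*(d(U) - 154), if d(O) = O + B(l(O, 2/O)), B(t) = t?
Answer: -8470 + 1485*I*√2/2 ≈ -8470.0 + 1050.1*I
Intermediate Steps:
l(I, f) = f + 6*I
U = 2*I*√2 (U = √(-8) = 2*I*√2 ≈ 2.8284*I)
d(O) = 2/O + 7*O (d(O) = O + (2/O + 6*O) = 2/O + 7*O)
55*(d(U) - 154) = 55*((2/((2*I*√2)) + 7*(2*I*√2)) - 154) = 55*((2*(-I*√2/4) + 14*I*√2) - 154) = 55*((-I*√2/2 + 14*I*√2) - 154) = 55*(27*I*√2/2 - 154) = 55*(-154 + 27*I*√2/2) = -8470 + 1485*I*√2/2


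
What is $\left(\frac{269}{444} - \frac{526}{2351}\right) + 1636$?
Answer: $\frac{1708127659}{1043844} \approx 1636.4$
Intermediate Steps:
$\left(\frac{269}{444} - \frac{526}{2351}\right) + 1636 = \frac{398875}{1043844} + 1636 = \frac{1708127659}{1043844}$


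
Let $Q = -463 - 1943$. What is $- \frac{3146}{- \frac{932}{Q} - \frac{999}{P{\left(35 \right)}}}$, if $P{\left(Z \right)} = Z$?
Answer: $\frac{132462330}{1185487} \approx 111.74$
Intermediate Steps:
$Q = -2406$
$- \frac{3146}{- \frac{932}{Q} - \frac{999}{P{\left(35 \right)}}} = - \frac{3146}{- \frac{932}{-2406} - \frac{999}{35}} = - \frac{3146}{\left(-932\right) \left(- \frac{1}{2406}\right) - \frac{999}{35}} = - \frac{3146}{\frac{466}{1203} - \frac{999}{35}} = - \frac{3146}{- \frac{1185487}{42105}} = \left(-3146\right) \left(- \frac{42105}{1185487}\right) = \frac{132462330}{1185487}$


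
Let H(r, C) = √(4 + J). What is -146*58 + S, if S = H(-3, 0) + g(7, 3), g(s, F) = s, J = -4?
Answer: -8461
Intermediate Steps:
H(r, C) = 0 (H(r, C) = √(4 - 4) = √0 = 0)
S = 7 (S = 0 + 7 = 7)
-146*58 + S = -146*58 + 7 = -8468 + 7 = -8461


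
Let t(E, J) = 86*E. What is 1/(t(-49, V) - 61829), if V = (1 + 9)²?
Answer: -1/66043 ≈ -1.5142e-5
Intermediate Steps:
V = 100 (V = 10² = 100)
1/(t(-49, V) - 61829) = 1/(86*(-49) - 61829) = 1/(-4214 - 61829) = 1/(-66043) = -1/66043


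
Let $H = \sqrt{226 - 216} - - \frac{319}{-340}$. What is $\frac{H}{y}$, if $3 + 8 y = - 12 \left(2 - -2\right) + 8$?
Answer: $\frac{638}{3655} - \frac{8 \sqrt{10}}{43} \approx -0.41378$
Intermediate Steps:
$H = - \frac{319}{340} + \sqrt{10}$ ($H = \sqrt{10} - \left(-319\right) \left(- \frac{1}{340}\right) = \sqrt{10} - \frac{319}{340} = - \frac{319}{340} + \sqrt{10} \approx 2.224$)
$y = - \frac{43}{8}$ ($y = - \frac{3}{8} + \frac{- 12 \left(2 - -2\right) + 8}{8} = - \frac{3}{8} + \frac{- 12 \left(2 + 2\right) + 8}{8} = - \frac{3}{8} + \frac{\left(-12\right) 4 + 8}{8} = - \frac{3}{8} + \frac{-48 + 8}{8} = - \frac{3}{8} + \frac{1}{8} \left(-40\right) = - \frac{3}{8} - 5 = - \frac{43}{8} \approx -5.375$)
$\frac{H}{y} = \frac{- \frac{319}{340} + \sqrt{10}}{- \frac{43}{8}} = \left(- \frac{319}{340} + \sqrt{10}\right) \left(- \frac{8}{43}\right) = \frac{638}{3655} - \frac{8 \sqrt{10}}{43}$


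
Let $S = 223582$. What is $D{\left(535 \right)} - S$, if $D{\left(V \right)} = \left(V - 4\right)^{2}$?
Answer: $58379$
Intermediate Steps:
$D{\left(V \right)} = \left(-4 + V\right)^{2}$
$D{\left(535 \right)} - S = \left(-4 + 535\right)^{2} - 223582 = 531^{2} - 223582 = 281961 - 223582 = 58379$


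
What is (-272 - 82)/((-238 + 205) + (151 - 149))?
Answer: 354/31 ≈ 11.419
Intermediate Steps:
(-272 - 82)/((-238 + 205) + (151 - 149)) = -354/(-33 + 2) = -354/(-31) = -354*(-1/31) = 354/31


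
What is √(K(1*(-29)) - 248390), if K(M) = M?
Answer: I*√248419 ≈ 498.42*I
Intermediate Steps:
√(K(1*(-29)) - 248390) = √(1*(-29) - 248390) = √(-29 - 248390) = √(-248419) = I*√248419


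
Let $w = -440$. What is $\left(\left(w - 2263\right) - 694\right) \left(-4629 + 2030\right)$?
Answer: $8828803$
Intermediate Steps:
$\left(\left(w - 2263\right) - 694\right) \left(-4629 + 2030\right) = \left(\left(-440 - 2263\right) - 694\right) \left(-4629 + 2030\right) = \left(\left(-440 - 2263\right) - 694\right) \left(-2599\right) = \left(-2703 - 694\right) \left(-2599\right) = \left(-3397\right) \left(-2599\right) = 8828803$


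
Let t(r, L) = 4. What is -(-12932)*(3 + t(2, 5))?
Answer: 90524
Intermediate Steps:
-(-12932)*(3 + t(2, 5)) = -(-12932)*(3 + 4) = -(-12932)*7 = -3233*(-28) = 90524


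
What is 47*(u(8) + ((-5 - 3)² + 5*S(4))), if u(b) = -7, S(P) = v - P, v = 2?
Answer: 2209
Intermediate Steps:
S(P) = 2 - P
47*(u(8) + ((-5 - 3)² + 5*S(4))) = 47*(-7 + ((-5 - 3)² + 5*(2 - 1*4))) = 47*(-7 + ((-8)² + 5*(2 - 4))) = 47*(-7 + (64 + 5*(-2))) = 47*(-7 + (64 - 10)) = 47*(-7 + 54) = 47*47 = 2209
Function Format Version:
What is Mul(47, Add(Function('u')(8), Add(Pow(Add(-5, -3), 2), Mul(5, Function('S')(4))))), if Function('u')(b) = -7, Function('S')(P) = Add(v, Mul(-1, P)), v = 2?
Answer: 2209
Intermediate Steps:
Function('S')(P) = Add(2, Mul(-1, P))
Mul(47, Add(Function('u')(8), Add(Pow(Add(-5, -3), 2), Mul(5, Function('S')(4))))) = Mul(47, Add(-7, Add(Pow(Add(-5, -3), 2), Mul(5, Add(2, Mul(-1, 4)))))) = Mul(47, Add(-7, Add(Pow(-8, 2), Mul(5, Add(2, -4))))) = Mul(47, Add(-7, Add(64, Mul(5, -2)))) = Mul(47, Add(-7, Add(64, -10))) = Mul(47, Add(-7, 54)) = Mul(47, 47) = 2209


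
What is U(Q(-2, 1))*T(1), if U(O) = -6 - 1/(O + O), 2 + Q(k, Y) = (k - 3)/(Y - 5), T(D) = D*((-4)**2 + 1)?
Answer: -272/3 ≈ -90.667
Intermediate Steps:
T(D) = 17*D (T(D) = D*(16 + 1) = D*17 = 17*D)
Q(k, Y) = -2 + (-3 + k)/(-5 + Y) (Q(k, Y) = -2 + (k - 3)/(Y - 5) = -2 + (-3 + k)/(-5 + Y))
U(O) = -6 - 1/(2*O)
U(Q(-2, 1))*T(1) = (-6 - (-5 + 1)/(7 - 2 - 2*1)/2)*(17*1) = (-6 - (-4/(7 - 2 - 2))/2)*17 = (-6 - 1/(2*((-1/4*3))))*17 = (-6 - 1/(2*(-3/4)))*17 = (-6 - 1/2*(-4/3))*17 = (-6 + 2/3)*17 = -16/3*17 = -272/3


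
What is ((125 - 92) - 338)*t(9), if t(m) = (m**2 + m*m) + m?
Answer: -52155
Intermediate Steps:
t(m) = m + 2*m**2 (t(m) = (m**2 + m**2) + m = 2*m**2 + m = m + 2*m**2)
((125 - 92) - 338)*t(9) = ((125 - 92) - 338)*(9*(1 + 2*9)) = (33 - 338)*(9*(1 + 18)) = -2745*19 = -305*171 = -52155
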